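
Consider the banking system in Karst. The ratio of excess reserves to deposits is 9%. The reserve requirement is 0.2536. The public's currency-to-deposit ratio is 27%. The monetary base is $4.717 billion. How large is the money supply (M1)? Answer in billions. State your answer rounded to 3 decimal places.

$9.763 billion

The money multiplier is m = (1 + c) / (rr + e + c) = (1 + 0.27) / (0.2536 + 0.09 + 0.27) ≈ 2.06975.
So M = m × MB = 2.06975 × 4.717 ≈ 9.763 billion.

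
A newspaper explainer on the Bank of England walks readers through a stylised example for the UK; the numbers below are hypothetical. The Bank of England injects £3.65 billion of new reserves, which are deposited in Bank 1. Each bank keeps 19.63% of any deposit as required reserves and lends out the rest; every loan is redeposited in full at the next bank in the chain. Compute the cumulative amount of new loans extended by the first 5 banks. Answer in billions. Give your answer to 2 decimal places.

Bank i lends (1 − rr)^i of the original deposit: Bank 1 lends 3.65·0.8037 ≈ 2.9335, Bank 2 lends 3.65·0.8037² ≈ 2.3577, and so on.
Summing a geometric series: total = 3.65·[0.8037·(1 − 0.8037^5) / (1 − 0.8037)] ≈ 9.9329 billion.

£9.93 billion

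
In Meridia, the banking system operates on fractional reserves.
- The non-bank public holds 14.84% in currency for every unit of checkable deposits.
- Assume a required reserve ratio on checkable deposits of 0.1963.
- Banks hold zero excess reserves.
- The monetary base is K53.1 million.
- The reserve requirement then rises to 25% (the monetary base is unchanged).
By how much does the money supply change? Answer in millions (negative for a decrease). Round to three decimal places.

-23.845 million

Initially m₁ = (1 + 0.1484) / (0.1963 + 0.1484) ≈ 3.331593, so M₁ = 3.331593 × 53.1 ≈ 176.9076 million.
After the change m₂ = (1 + 0.1484) / (0.25 + 0.1484) ≈ 2.882530, so M₂ = 2.882530 × 53.1 ≈ 153.0623 million.
ΔM = M₂ − M₁ = 153.0623 − 176.9076 = -23.8453 million.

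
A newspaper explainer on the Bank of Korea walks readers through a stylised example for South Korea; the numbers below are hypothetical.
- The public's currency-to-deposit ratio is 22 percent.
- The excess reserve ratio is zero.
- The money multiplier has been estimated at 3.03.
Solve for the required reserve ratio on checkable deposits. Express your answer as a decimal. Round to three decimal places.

0.183

Using m = 3.03. Since m = (1 + c)/(c + rr + e), the denominator satisfies c + rr + e = (1 + c)/m = (1 + 0.22) / 3.03 ≈ 0.402640.
With c = 0.22 and e = 0, the required reserve ratio on checkable deposits is 0.402640 − 0.22 − 0 = 0.18264.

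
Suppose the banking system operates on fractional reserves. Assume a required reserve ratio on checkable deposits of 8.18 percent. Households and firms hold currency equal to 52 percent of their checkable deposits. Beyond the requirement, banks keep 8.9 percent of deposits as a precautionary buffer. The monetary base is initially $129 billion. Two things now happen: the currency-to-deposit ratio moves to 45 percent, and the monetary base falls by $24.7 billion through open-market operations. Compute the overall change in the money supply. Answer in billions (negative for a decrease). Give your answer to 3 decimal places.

Before: m₁ = (1 + 0.52) / (0.0818 + 0.089 + 0.52) ≈ 2.2003474, MB₁ = 129, so M₁ = 2.2003474 × 129 ≈ 283.8448 billion.
After: m₂ = (1 + 0.45) / (0.0818 + 0.089 + 0.45) ≈ 2.3356959, MB₂ = 129 − 24.7 = 104.3, so M₂ = 2.3356959 × 104.3 ≈ 243.6131 billion.
ΔM = M₂ − M₁ = 243.6131 − 283.8448 = -40.2317 billion.

-40.232 billion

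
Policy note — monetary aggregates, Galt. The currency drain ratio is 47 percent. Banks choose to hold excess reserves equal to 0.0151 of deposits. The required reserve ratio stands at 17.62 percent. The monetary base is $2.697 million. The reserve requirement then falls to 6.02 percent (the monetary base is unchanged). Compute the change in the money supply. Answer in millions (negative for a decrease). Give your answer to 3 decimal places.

Initially m₁ = (1 + 0.47) / (0.1762 + 0.0151 + 0.47) ≈ 2.22289, so M₁ = 2.22289 × 2.697 ≈ 5.9951 million.
After the change m₂ = (1 + 0.47) / (0.0602 + 0.0151 + 0.47) ≈ 2.69576, so M₂ = 2.69576 × 2.697 ≈ 7.2705 million.
ΔM = M₂ − M₁ = 7.2705 − 5.9951 = 1.2754 million.

$1.275 million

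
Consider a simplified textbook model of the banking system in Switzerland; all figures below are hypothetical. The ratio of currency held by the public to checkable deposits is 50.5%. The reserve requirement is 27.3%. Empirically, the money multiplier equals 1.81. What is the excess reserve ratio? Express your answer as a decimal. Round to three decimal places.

0.053

Using m = 1.81. Since m = (1 + c)/(c + rr + e), the denominator satisfies c + rr + e = (1 + c)/m = (1 + 0.505) / 1.81 ≈ 0.831492.
With c = 0.505 and rr = 0.273, the excess reserve ratio is 0.831492 − 0.505 − 0.273 = 0.053492.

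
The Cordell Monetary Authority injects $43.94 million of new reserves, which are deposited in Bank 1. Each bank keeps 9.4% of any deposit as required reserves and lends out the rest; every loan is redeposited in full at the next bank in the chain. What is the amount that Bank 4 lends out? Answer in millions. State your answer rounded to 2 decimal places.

$29.61 million

Each bank lends a fraction (1 − rr) = 0.9060 of the deposit it receives, so Bank 4 receives 43.94·0.9060^3 and lends 43.94·0.9060^4 ≈ 29.6055 million.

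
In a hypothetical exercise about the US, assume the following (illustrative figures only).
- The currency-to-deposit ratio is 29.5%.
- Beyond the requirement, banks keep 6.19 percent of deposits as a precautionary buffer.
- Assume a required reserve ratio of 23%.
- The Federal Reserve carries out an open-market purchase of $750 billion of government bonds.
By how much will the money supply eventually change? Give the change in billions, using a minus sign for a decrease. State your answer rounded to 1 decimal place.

$1654.9 billion

The money multiplier is m = (1 + c) / (rr + e + c) = (1 + 0.295) / (0.23 + 0.0619 + 0.295) ≈ 2.20651.
The purchase adds 750 billion of base, so ΔM = m × ΔMB = 2.20651 × (+750) = 1654.8825 billion.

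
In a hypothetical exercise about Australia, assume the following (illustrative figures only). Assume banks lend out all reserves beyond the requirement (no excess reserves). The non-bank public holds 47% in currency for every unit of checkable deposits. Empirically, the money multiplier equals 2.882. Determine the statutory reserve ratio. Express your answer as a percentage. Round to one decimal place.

Using m = 2.882. Since m = (1 + c)/(c + rr + e), the denominator satisfies c + rr + e = (1 + c)/m = (1 + 0.47) / 2.882 ≈ 0.510062.
With c = 0.47 and e = 0, the statutory reserve ratio is 0.510062 − 0.47 − 0 = 0.040062.

4.0%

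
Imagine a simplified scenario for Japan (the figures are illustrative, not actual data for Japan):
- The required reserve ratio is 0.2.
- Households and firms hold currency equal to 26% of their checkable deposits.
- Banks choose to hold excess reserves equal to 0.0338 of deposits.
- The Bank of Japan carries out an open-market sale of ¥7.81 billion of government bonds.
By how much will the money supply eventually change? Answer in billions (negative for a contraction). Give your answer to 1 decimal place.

-19.9 billion

The money multiplier is m = (1 + c) / (rr + e + c) = (1 + 0.26) / (0.2 + 0.0338 + 0.26) ≈ 2.5516.
The sale removes 7.81 billion of base, so ΔM = m × ΔMB = 2.5516 × (−7.81) ≈ -19.928 billion.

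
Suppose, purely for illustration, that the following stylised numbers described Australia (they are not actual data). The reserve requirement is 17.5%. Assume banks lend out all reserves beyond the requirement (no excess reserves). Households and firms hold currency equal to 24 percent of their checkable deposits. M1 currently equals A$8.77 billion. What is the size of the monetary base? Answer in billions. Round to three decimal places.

A$2.935 billion

The money multiplier is m = (1 + c) / (rr + c) = (1 + 0.24) / (0.175 + 0.24) ≈ 2.98795.
MB = M / m = 8.77 / 2.98795 ≈ 2.9351 billion.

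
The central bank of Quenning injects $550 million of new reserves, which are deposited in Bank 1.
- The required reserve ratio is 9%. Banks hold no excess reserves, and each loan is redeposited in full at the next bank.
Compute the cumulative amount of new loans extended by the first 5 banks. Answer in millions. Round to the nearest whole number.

Bank i lends (1 − rr)^i of the original deposit: Bank 1 lends 550·0.9100 = 500.5000, Bank 2 lends 550·0.9100² = 455.4550, and so on.
Summing a geometric series: total = 550·[0.9100·(1 − 0.9100^5) / (1 − 0.9100)] ≈ 2090.7990 million.

$2091 million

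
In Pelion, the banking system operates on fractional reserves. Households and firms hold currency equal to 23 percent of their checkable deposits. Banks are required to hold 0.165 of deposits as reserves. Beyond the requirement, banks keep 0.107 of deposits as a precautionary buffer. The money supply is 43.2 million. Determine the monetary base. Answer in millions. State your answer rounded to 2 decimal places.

The money multiplier is m = (1 + c) / (rr + e + c) = (1 + 0.23) / (0.165 + 0.107 + 0.23) ≈ 2.45020.
MB = M / m = 43.2 / 2.45020 ≈ 17.6312 million.

17.63 million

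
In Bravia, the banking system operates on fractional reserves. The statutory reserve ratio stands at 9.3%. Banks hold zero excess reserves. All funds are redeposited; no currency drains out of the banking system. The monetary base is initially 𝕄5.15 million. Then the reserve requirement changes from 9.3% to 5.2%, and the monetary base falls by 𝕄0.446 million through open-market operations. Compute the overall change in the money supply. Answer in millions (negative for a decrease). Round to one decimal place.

Before: m₁ = 1 / (0.093) ≈ 10.7527, MB₁ = 5.15, so M₁ = 10.7527 × 5.15 ≈ 55.3764 million.
After: m₂ = 1 / (0.052) ≈ 19.2308, MB₂ = 5.15 − 0.446 = 4.704, so M₂ = 19.2308 × 4.704 ≈ 90.4617 million.
ΔM = M₂ − M₁ = 90.4617 − 55.3764 = 35.0853 million.

𝕄35.1 million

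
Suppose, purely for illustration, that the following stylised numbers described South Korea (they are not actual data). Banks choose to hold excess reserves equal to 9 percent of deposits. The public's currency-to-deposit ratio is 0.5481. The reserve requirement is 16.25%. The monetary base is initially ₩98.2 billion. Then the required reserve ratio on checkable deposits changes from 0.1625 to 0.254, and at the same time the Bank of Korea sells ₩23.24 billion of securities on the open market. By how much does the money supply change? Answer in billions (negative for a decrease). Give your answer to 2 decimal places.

Before: m₁ = (1 + 0.5481) / (0.1625 + 0.09 + 0.5481) ≈ 1.93367, MB₁ = 98.2, so M₁ = 1.93367 × 98.2 ≈ 189.8864 billion.
After: m₂ = (1 + 0.5481) / (0.254 + 0.09 + 0.5481) ≈ 1.73534, MB₂ = 98.2 − 23.24 = 74.96, so M₂ = 1.73534 × 74.96 ≈ 130.0811 billion.
ΔM = M₂ − M₁ = 130.0811 − 189.8864 = -59.8053 billion.

-59.81 billion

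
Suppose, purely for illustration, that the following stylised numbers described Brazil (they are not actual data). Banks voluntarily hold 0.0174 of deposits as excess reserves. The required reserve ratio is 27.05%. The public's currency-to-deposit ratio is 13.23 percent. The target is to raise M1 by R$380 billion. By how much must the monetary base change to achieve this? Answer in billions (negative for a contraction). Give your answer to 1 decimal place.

The money multiplier is m = (1 + c) / (rr + e + c) = (1 + 0.1323) / (0.2705 + 0.0174 + 0.1323) ≈ 2.69467.
ΔMB = ΔM / m = (+380) / 2.69467 ≈ 141.0191 billion.

R$141.0 billion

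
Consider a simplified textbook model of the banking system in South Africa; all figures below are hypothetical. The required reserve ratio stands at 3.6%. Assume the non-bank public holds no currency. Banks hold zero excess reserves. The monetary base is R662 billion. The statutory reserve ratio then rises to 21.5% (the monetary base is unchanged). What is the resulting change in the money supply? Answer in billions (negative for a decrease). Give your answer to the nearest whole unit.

Initially m₁ = 1 / (0.036) ≈ 27.7778, so M₁ = 27.7778 × 662 = 18388.9036 billion.
After the change m₂ = 1 / (0.215) ≈ 4.6512, so M₂ = 4.6512 × 662 = 3079.0944 billion.
ΔM = M₂ − M₁ = 3079.0944 − 18388.9036 = -15309.8092 billion.

-15310 billion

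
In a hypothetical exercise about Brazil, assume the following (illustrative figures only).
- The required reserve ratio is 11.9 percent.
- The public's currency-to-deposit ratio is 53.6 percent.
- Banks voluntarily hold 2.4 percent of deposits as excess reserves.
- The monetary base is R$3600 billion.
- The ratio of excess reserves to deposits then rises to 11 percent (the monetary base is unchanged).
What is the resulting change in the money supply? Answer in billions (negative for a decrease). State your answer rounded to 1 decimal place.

-915.5 billion

Initially m₁ = (1 + 0.536) / (0.119 + 0.024 + 0.536) ≈ 2.262150, so M₁ = 2.262150 × 3600 = 8143.74 billion.
After the change m₂ = (1 + 0.536) / (0.119 + 0.11 + 0.536) ≈ 2.007843, so M₂ = 2.007843 × 3600 = 7228.2348 billion.
ΔM = M₂ − M₁ = 7228.2348 − 8143.74 = -915.5052 billion.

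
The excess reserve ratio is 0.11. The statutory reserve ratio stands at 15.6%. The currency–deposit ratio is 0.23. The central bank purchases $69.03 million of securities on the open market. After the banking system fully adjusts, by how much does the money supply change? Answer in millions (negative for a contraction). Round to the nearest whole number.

$171 million

The money multiplier is m = (1 + c) / (rr + e + c) = (1 + 0.23) / (0.156 + 0.11 + 0.23) ≈ 2.4798.
The purchase adds 69.03 million of base, so ΔM = m × ΔMB = 2.4798 × (+69.03) ≈ 171.1806 million.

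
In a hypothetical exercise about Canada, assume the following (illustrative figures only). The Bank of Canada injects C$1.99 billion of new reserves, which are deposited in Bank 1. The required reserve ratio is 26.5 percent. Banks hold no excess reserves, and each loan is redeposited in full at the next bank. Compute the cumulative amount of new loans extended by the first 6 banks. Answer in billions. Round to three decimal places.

C$4.649 billion

Bank i lends (1 − rr)^i of the original deposit: Bank 1 lends 1.99·0.7350 ≈ 1.4627, Bank 2 lends 1.99·0.7350² ≈ 1.0750, and so on.
Summing a geometric series: total = 1.99·[0.7350·(1 − 0.7350^6) / (1 − 0.7350)] ≈ 4.6492 billion.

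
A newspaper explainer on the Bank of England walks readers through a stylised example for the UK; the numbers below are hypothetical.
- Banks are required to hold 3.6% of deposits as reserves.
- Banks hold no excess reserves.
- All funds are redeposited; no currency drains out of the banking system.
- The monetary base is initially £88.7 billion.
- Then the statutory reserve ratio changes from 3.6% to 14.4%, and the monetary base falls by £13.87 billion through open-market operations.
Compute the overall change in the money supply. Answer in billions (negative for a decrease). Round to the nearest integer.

Before: m₁ = 1 / (0.036) ≈ 27.7778, MB₁ = 88.7, so M₁ = 27.7778 × 88.7 ≈ 2463.8909 billion.
After: m₂ = 1 / (0.144) ≈ 6.9444, MB₂ = 88.7 − 13.87 = 74.83, so M₂ = 6.9444 × 74.83 ≈ 519.6495 billion.
ΔM = M₂ − M₁ = 519.6495 − 2463.8909 = -1944.2414 billion.

-1944 billion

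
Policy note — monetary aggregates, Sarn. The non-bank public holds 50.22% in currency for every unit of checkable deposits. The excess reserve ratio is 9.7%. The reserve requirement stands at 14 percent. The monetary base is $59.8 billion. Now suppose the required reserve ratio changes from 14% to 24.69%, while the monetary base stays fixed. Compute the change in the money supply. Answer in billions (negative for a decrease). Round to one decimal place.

-15.4 billion

Initially m₁ = (1 + 0.5022) / (0.14 + 0.097 + 0.5022) ≈ 2.0322, so M₁ = 2.0322 × 59.8 ≈ 121.5256 billion.
After the change m₂ = (1 + 0.5022) / (0.2469 + 0.097 + 0.5022) ≈ 1.7754, so M₂ = 1.7754 × 59.8 ≈ 106.1689 billion.
ΔM = M₂ − M₁ = 106.1689 − 121.5256 = -15.3567 billion.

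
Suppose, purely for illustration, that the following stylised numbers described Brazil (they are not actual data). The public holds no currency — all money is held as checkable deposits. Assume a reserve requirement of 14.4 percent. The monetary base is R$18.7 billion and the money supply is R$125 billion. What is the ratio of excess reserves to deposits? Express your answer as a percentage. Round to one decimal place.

Using m = M/MB = 125/18.7 ≈ 6.684492. Since m = (1 + c)/(c + rr + e), the denominator satisfies c + rr + e = (1 + c)/m = (1 + 0) / 6.684492 = 0.149600.
With c = 0 and rr = 0.144, the ratio of excess reserves to deposits is 0.149600 − 0 − 0.144 = 0.0056.

0.6%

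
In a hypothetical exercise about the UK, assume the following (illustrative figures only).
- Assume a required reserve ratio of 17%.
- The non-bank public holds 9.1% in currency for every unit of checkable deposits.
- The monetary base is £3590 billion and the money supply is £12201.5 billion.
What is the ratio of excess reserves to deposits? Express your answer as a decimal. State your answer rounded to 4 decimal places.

Using m = M/MB = 12201.5/3590 ≈ 3.398747. Since m = (1 + c)/(c + rr + e), the denominator satisfies c + rr + e = (1 + c)/m = (1 + 0.091) / 3.398747 ≈ 0.321001.
With c = 0.091 and rr = 0.17, the ratio of excess reserves to deposits is 0.321001 − 0.091 − 0.17 = 0.060001.

0.0600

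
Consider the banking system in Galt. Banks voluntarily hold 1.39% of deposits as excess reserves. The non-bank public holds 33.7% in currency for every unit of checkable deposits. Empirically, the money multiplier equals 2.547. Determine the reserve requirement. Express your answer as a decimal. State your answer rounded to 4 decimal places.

Using m = 2.547. Since m = (1 + c)/(c + rr + e), the denominator satisfies c + rr + e = (1 + c)/m = (1 + 0.337) / 2.547 ≈ 0.524931.
With c = 0.337 and e = 0.0139, the reserve requirement is 0.524931 − 0.337 − 0.0139 = 0.174031.

0.1740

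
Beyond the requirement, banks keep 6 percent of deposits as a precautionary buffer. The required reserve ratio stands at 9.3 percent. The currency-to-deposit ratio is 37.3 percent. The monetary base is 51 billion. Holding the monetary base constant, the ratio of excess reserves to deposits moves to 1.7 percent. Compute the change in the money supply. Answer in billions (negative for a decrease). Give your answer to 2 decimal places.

11.85 billion

Initially m₁ = (1 + 0.373) / (0.093 + 0.06 + 0.373) ≈ 2.61027, so M₁ = 2.61027 × 51 ≈ 133.1238 billion.
After the change m₂ = (1 + 0.373) / (0.093 + 0.017 + 0.373) ≈ 2.84265, so M₂ = 2.84265 × 51 ≈ 144.9751 billion.
ΔM = M₂ − M₁ = 144.9751 − 133.1238 = 11.8513 billion.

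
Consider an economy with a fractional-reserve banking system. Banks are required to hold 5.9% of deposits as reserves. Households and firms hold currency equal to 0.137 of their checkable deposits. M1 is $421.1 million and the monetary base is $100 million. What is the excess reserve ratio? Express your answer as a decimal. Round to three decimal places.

Using m = M/MB = 421.1/100 = 4.211000. Since m = (1 + c)/(c + rr + e), the denominator satisfies c + rr + e = (1 + c)/m = (1 + 0.137) / 4.211000 ≈ 0.270007.
With c = 0.137 and rr = 0.059, the excess reserve ratio is 0.270007 − 0.137 − 0.059 = 0.074007.

0.074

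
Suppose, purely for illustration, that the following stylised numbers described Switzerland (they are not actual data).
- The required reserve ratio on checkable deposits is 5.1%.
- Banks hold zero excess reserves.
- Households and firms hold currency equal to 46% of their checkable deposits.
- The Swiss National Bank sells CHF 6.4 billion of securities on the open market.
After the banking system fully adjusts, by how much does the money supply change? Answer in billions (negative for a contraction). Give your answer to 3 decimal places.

-18.286 billion

The money multiplier is m = (1 + c) / (rr + c) = (1 + 0.46) / (0.051 + 0.46) ≈ 2.85714.
The sale removes 6.4 billion of base, so ΔM = m × ΔMB = 2.85714 × (−6.4) ≈ -18.2857 billion.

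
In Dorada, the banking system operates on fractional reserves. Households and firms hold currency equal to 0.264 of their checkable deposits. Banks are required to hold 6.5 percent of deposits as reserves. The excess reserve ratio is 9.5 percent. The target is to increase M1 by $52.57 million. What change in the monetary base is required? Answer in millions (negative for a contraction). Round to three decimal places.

The money multiplier is m = (1 + c) / (rr + e + c) = (1 + 0.264) / (0.065 + 0.095 + 0.264) ≈ 2.981132.
ΔMB = ΔM / m = (+52.57) / 2.981132 ≈ 17.6342 million.

$17.634 million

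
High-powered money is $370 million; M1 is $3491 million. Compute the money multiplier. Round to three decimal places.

9.435

The money multiplier is m = M / MB = 3491 / 370 ≈ 9.43514.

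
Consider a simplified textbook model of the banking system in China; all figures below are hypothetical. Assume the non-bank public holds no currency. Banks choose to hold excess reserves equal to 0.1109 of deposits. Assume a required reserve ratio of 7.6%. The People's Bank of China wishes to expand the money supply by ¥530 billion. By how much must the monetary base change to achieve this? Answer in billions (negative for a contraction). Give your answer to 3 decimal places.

The money multiplier is m = 1 / (rr + e) = 1 / (0.076 + 0.1109) ≈ 5.3504548.
ΔMB = ΔM / m = (+530) / 5.3504548 ≈ 99.057 billion.

¥99.057 billion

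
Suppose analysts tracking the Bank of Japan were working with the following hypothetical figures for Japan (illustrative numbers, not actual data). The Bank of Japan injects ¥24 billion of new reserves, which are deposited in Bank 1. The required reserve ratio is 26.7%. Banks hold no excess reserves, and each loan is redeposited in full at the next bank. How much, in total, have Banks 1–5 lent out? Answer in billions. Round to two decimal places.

¥51.95 billion

Bank i lends (1 − rr)^i of the original deposit: Bank 1 lends 24·0.7330 = 17.5920, Bank 2 lends 24·0.7330² ≈ 12.8949, and so on.
Summing a geometric series: total = 24·[0.7330·(1 − 0.7330^5) / (1 − 0.7330)] ≈ 51.9457 billion.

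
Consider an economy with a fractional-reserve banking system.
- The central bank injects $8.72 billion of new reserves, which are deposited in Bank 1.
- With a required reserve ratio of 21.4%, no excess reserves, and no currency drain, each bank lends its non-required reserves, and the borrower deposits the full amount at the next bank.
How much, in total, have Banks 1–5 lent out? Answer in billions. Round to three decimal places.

Bank i lends (1 − rr)^i of the original deposit: Bank 1 lends 8.72·0.7860 ≈ 6.8539, Bank 2 lends 8.72·0.7860² ≈ 5.3872, and so on.
Summing a geometric series: total = 8.72·[0.7860·(1 − 0.7860^5) / (1 − 0.7860)] ≈ 22.4196 billion.

$22.420 billion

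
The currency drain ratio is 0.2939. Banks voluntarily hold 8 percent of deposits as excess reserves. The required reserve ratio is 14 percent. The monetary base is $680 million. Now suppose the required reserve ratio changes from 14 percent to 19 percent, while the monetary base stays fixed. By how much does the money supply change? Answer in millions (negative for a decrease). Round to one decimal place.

Initially m₁ = (1 + 0.2939) / (0.14 + 0.08 + 0.2939) ≈ 2.51781, so M₁ = 2.51781 × 680 = 1712.1108 million.
After the change m₂ = (1 + 0.2939) / (0.19 + 0.08 + 0.2939) ≈ 2.29456, so M₂ = 2.29456 × 680 = 1560.3008 million.
ΔM = M₂ − M₁ = 1560.3008 − 1712.1108 = -151.81 million.

-151.8 million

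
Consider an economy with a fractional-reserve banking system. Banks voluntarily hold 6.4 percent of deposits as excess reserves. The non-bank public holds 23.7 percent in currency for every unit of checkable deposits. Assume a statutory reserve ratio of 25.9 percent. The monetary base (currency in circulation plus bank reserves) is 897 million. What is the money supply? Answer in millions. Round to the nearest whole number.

1981 million

The money multiplier is m = (1 + c) / (rr + e + c) = (1 + 0.237) / (0.259 + 0.064 + 0.237) ≈ 2.2089.
So M = m × MB = 2.2089 × 897 = 1981.3833 million.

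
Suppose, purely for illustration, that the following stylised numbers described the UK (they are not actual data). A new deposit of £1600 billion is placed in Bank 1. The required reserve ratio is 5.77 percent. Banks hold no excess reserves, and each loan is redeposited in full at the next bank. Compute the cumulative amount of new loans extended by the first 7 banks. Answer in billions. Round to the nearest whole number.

£8893 billion

Bank i lends (1 − rr)^i of the original deposit: Bank 1 lends 1600·0.9423 = 1507.6800, Bank 2 lends 1600·0.9423² ≈ 1420.6869, and so on.
Summing a geometric series: total = 1600·[0.9423·(1 − 0.9423^7) / (1 − 0.9423)] ≈ 8892.7941 billion.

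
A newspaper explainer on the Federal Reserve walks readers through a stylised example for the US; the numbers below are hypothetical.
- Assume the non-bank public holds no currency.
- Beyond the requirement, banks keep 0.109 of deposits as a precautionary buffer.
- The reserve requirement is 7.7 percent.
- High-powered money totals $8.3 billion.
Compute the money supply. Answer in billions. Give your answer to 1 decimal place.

The money multiplier is m = 1 / (rr + e) = 1 / (0.077 + 0.109) ≈ 5.3763.
So M = m × MB = 5.3763 × 8.3 ≈ 44.6233 billion.

$44.6 billion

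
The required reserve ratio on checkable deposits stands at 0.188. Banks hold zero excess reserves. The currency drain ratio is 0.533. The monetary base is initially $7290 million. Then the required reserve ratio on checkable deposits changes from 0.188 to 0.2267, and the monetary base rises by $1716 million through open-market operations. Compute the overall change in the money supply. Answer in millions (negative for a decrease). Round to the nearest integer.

$2673 million

Before: m₁ = (1 + 0.533) / (0.188 + 0.533) ≈ 2.12621, MB₁ = 7290, so M₁ = 2.12621 × 7290 = 15500.0709 million.
After: m₂ = (1 + 0.533) / (0.2267 + 0.533) ≈ 2.01790, MB₂ = 7290 + 1716 = 9006, so M₂ = 2.01790 × 9006 = 18173.2074 million.
ΔM = M₂ − M₁ = 18173.2074 − 15500.0709 = 2673.1365 million.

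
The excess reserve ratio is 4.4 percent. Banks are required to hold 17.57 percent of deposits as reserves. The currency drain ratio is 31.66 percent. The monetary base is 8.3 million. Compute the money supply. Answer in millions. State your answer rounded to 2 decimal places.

The money multiplier is m = (1 + c) / (rr + e + c) = (1 + 0.3166) / (0.1757 + 0.044 + 0.3166) ≈ 2.4550.
So M = m × MB = 2.4550 × 8.3 = 20.3765 million.

20.38 million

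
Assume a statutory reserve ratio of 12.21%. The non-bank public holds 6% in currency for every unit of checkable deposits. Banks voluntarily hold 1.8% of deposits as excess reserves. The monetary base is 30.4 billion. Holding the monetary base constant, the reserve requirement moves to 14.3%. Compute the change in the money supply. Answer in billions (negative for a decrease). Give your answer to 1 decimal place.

Initially m₁ = (1 + 0.06) / (0.1221 + 0.018 + 0.06) ≈ 5.2974, so M₁ = 5.2974 × 30.4 ≈ 161.041 billion.
After the change m₂ = (1 + 0.06) / (0.143 + 0.018 + 0.06) ≈ 4.7964, so M₂ = 4.7964 × 30.4 ≈ 145.8106 billion.
ΔM = M₂ − M₁ = 145.8106 − 161.041 = -15.2304 billion.

-15.2 billion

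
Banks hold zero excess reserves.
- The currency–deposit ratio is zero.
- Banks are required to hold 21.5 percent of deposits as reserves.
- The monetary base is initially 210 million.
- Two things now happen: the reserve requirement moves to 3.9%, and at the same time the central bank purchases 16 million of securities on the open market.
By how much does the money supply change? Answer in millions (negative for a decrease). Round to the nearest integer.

Before: m₁ = 1 / (0.215) ≈ 4.6512, MB₁ = 210, so M₁ = 4.6512 × 210 = 976.752 million.
After: m₂ = 1 / (0.039) ≈ 25.6410, MB₂ = 210 + 16 = 226, so M₂ = 25.6410 × 226 = 5794.866 million.
ΔM = M₂ − M₁ = 5794.866 − 976.752 = 4818.114 million.

4818 million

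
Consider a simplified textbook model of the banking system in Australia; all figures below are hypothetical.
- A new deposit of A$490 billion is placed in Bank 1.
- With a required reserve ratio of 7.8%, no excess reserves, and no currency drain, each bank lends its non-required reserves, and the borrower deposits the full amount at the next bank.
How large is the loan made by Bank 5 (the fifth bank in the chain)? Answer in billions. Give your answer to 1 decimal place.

Each bank lends a fraction (1 − rr) = 0.9220 of the deposit it receives, so Bank 5 receives 490·0.9220^4 and lends 490·0.9220^5 ≈ 326.4756 billion.

A$326.5 billion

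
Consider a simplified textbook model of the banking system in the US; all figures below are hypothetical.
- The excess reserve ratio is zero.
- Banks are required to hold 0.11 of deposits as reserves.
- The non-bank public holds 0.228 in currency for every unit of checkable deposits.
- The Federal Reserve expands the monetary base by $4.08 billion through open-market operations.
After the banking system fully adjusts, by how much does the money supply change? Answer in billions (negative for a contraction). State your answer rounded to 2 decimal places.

The money multiplier is m = (1 + c) / (rr + c) = (1 + 0.228) / (0.11 + 0.228) ≈ 3.6331.
The purchase adds 4.08 billion of base, so ΔM = m × ΔMB = 3.6331 × (+4.08) ≈ 14.823 billion.

$14.82 billion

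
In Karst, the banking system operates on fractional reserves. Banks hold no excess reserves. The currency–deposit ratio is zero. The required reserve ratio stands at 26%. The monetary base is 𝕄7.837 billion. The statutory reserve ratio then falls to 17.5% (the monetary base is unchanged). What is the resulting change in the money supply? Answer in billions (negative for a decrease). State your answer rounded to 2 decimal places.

Initially m₁ = 1 / (0.26) ≈ 3.8462, so M₁ = 3.8462 × 7.837 ≈ 30.1427 billion.
After the change m₂ = 1 / (0.175) ≈ 5.7143, so M₂ = 5.7143 × 7.837 ≈ 44.783 billion.
ΔM = M₂ − M₁ = 44.783 − 30.1427 = 14.6403 billion.

𝕄14.64 billion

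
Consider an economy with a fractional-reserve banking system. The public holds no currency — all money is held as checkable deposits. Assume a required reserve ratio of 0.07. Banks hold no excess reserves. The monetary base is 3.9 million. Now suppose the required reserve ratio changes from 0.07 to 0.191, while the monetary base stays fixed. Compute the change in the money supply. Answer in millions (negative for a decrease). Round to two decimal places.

-35.30 million

Initially m₁ = 1 / (0.07) ≈ 14.2857, so M₁ = 14.2857 × 3.9 ≈ 55.7142 million.
After the change m₂ = 1 / (0.191) ≈ 5.2356, so M₂ = 5.2356 × 3.9 ≈ 20.4188 million.
ΔM = M₂ − M₁ = 20.4188 − 55.7142 = -35.2954 million.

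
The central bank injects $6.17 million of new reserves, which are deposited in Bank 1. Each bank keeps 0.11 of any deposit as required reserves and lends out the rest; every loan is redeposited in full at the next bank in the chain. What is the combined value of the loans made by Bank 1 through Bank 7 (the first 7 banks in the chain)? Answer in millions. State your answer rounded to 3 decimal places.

$27.840 million

Bank i lends (1 − rr)^i of the original deposit: Bank 1 lends 6.17·0.8900 = 5.4913, Bank 2 lends 6.17·0.8900² ≈ 4.8873, and so on.
Summing a geometric series: total = 6.17·[0.8900·(1 − 0.8900^7) / (1 − 0.8900)] ≈ 27.8402 million.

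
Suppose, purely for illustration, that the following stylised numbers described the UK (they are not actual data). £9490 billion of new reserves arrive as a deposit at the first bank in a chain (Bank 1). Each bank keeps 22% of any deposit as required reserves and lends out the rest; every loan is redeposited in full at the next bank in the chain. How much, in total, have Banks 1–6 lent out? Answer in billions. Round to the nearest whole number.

Bank i lends (1 − rr)^i of the original deposit: Bank 1 lends 9490·0.7800 = 7402.2000, Bank 2 lends 9490·0.7800² = 5773.7160, and so on.
Summing a geometric series: total = 9490·[0.7800·(1 − 0.7800^6) / (1 − 0.7800)] ≈ 26069.2160 billion.

£26069 billion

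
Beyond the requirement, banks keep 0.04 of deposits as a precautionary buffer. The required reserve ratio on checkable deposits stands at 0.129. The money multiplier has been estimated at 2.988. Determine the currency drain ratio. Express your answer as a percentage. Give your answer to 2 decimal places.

Using m = 2.988. From m = (1 + c)/(c + rr + e), rearranging gives 1 + c = m·(c + rr + e), so c·(1 − m) = m·(rr + e) − 1.
Hence c = [m·(rr + e) − 1]/(1 − m) = [2.988 × (0.129 + 0.04) − 1] / (1 − 2.988) ≈ 0.249008.

24.90%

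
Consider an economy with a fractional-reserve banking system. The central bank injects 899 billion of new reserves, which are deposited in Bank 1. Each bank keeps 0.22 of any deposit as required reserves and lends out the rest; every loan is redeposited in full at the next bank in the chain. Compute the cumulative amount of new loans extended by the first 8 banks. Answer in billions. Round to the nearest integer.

Bank i lends (1 − rr)^i of the original deposit: Bank 1 lends 899·0.7800 = 701.2200, Bank 2 lends 899·0.7800² = 546.9516, and so on.
Summing a geometric series: total = 899·[0.7800·(1 − 0.7800^8) / (1 − 0.7800)] ≈ 2750.6584 billion.

2751 billion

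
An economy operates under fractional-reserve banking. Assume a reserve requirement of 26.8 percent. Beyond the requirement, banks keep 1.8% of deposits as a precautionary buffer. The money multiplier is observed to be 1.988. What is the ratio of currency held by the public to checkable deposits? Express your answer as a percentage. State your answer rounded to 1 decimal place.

Using m = 1.988. From m = (1 + c)/(c + rr + e), rearranging gives 1 + c = m·(c + rr + e), so c·(1 − m) = m·(rr + e) − 1.
Hence c = [m·(rr + e) − 1]/(1 − m) = [1.988 × (0.268 + 0.018) − 1] / (1 − 1.988) ≈ 0.436672.

43.7%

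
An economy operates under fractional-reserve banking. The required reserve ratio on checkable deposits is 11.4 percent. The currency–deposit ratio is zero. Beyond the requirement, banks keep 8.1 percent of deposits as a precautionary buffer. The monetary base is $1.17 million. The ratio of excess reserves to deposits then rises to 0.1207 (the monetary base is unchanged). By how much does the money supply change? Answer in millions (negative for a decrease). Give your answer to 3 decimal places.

-1.015 million

Initially m₁ = 1 / (0.114 + 0.081) ≈ 5.12821, so M₁ = 5.12821 × 1.17 ≈ 6 million.
After the change m₂ = 1 / (0.114 + 0.1207) ≈ 4.26076, so M₂ = 4.26076 × 1.17 ≈ 4.9851 million.
ΔM = M₂ − M₁ = 4.9851 − 6 = -1.0149 million.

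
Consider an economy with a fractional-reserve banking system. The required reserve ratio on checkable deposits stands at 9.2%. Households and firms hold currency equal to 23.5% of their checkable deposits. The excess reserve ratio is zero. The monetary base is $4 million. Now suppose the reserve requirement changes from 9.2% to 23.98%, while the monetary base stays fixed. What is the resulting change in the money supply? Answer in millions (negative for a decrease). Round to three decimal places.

-4.703 million

Initially m₁ = (1 + 0.235) / (0.092 + 0.235) ≈ 3.77676, so M₁ = 3.77676 × 4 ≈ 15.107 million.
After the change m₂ = (1 + 0.235) / (0.2398 + 0.235) ≈ 2.60110, so M₂ = 2.60110 × 4 = 10.4044 million.
ΔM = M₂ − M₁ = 10.4044 − 15.107 = -4.7026 million.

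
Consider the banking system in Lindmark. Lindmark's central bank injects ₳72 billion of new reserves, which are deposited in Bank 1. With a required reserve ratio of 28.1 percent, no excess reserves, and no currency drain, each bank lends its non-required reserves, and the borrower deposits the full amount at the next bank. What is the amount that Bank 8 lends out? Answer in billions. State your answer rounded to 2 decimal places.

₳5.14 billion

Each bank lends a fraction (1 − rr) = 0.7190 of the deposit it receives, so Bank 8 receives 72·0.7190^7 and lends 72·0.7190^8 ≈ 5.1424 billion.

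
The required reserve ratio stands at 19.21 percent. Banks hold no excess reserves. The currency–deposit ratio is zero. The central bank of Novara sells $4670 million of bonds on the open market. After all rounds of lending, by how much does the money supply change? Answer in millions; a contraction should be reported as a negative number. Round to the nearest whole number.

The simple money multiplier is m = 1/rr = 1/0.1921 ≈ 5.20562.
An open-market sale reduces the monetary base by 4670 million, so ΔM = m × ΔMB = 5.20562 × (−4670) = -24310.2454 million.

-24310 million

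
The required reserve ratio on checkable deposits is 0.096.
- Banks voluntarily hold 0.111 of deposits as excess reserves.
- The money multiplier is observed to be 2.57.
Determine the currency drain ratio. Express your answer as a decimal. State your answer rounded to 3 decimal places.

Using m = 2.57. From m = (1 + c)/(c + rr + e), rearranging gives 1 + c = m·(c + rr + e), so c·(1 − m) = m·(rr + e) − 1.
Hence c = [m·(rr + e) − 1]/(1 − m) = [2.57 × (0.096 + 0.111) − 1] / (1 − 2.57) ≈ 0.298096.

0.298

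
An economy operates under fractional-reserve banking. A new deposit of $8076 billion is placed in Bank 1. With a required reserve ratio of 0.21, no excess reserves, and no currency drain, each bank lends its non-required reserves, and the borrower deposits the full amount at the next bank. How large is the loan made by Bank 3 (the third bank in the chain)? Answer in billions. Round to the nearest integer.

Each bank lends a fraction (1 − rr) = 0.7900 of the deposit it receives, so Bank 3 receives 8076·0.7900^2 and lends 8076·0.7900^3 ≈ 3981.7830 billion.

$3982 billion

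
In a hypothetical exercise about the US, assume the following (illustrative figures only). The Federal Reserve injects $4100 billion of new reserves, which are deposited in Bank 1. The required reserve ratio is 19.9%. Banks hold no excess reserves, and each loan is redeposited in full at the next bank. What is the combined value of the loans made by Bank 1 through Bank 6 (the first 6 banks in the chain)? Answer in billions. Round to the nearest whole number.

Bank i lends (1 − rr)^i of the original deposit: Bank 1 lends 4100·0.8010 = 3284.1000, Bank 2 lends 4100·0.8010² = 2630.5641, and so on.
Summing a geometric series: total = 4100·[0.8010·(1 − 0.8010^6) / (1 − 0.8010)] ≈ 12144.3009 billion.

$12144 billion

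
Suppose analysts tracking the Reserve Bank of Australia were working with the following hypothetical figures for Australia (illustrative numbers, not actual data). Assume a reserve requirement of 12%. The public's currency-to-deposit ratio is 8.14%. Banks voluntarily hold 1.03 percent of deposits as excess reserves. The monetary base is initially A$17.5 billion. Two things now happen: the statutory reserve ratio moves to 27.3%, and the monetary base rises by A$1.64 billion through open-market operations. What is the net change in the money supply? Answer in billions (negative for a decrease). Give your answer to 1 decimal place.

Before: m₁ = (1 + 0.0814) / (0.12 + 0.0103 + 0.0814) ≈ 5.1082, MB₁ = 17.5, so M₁ = 5.1082 × 17.5 = 89.3935 billion.
After: m₂ = (1 + 0.0814) / (0.273 + 0.0103 + 0.0814) ≈ 2.9652, MB₂ = 17.5 + 1.64 = 19.14, so M₂ = 2.9652 × 19.14 ≈ 56.7539 billion.
ΔM = M₂ − M₁ = 56.7539 − 89.3935 = -32.6396 billion.

-32.6 billion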